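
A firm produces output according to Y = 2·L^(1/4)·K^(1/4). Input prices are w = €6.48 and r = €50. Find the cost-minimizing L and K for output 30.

Cost minimization requires the marginal rate of technical substitution to equal the input-price ratio: MP_L/MP_K = w/r.
Here MP_L/MP_K = (1/4)·(K/L)/(1/4) = (K/L). Setting this equal to 6.48/50 = 0.1296 gives K = 0.1296L.
Substituting into Y = 30: 2·L^(1/4)·(0.1296L)^(1/4) = 30.
Solving, L = 625 and K = 81.

L* = 625, K* = 81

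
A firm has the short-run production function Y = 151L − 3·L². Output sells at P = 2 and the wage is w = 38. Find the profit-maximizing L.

The marginal product of L is MP_L = 151 − 6L.
A price-taking firm hires until the value of the marginal product equals the wage: P·MP_L = w, so 2·(151 − 6L) = 38.
Then 151 − 6L = 19, giving L = 22.

L* = 22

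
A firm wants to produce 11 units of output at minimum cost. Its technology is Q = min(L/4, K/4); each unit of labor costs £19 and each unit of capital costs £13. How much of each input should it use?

With a fixed-proportions technology, the cost-minimizing bundle uses no slack in either input: L/4 = K/4 = Q.
So L = 4·11 = 44 and K = 4·11 = 44.

L* = 44, K* = 44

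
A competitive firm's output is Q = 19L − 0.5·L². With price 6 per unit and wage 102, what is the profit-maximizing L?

L* = 2

The marginal product of L is MP_L = 19 − L.
A price-taking firm hires until the value of the marginal product equals the wage: P·MP_L = w, so 6·(19 − L) = 102.
Then 19 − L = 17, giving L = 2.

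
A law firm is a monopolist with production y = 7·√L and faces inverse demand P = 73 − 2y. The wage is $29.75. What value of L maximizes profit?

L* = 4

Marginal revenue from the inverse demand is MR = 73 − 4y.
The marginal product is MP_L = 3.5·L^(-1/2).
A monopolist hires until marginal revenue product equals the wage: MR·MP_L = w.
At L, y = 7·√L. Substituting and solving: (73 − 28·√L)·3.5·L^(-1/2) = 29.75 gives L = 4.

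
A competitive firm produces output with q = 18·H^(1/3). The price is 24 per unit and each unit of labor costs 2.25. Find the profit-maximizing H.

H* = 512

MP_H = (1/3)·18·H^(-2/3) = 6·H^(-2/3).
Profit maximization for a price taker requires P·MP_H = w: 24·6·H^(-2/3) = 2.25.
So H^(-2/3) = 0.015625, which gives H = 512.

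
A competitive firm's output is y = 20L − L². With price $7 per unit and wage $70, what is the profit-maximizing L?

L* = 5

The marginal product of L is MP_L = 20 − 2L.
A price-taking firm hires until the value of the marginal product equals the wage: P·MP_L = w, so 7·(20 − 2L) = 70.
Then 20 − 2L = 10, giving L = 5.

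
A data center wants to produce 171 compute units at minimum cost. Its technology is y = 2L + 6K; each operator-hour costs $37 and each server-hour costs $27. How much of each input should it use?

The inputs are perfect substitutes, so the firm uses whichever has the lower cost per unit of output.
Cost per unit of output via L is w/2 = 18.5; via K it is r/6 = 4.5. K is cheaper.
Producing y = 171 with K alone: L = 0, K = 28.5.

L* = 0, K* = 28.5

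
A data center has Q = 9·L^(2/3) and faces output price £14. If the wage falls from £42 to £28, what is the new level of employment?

L* = 27

From P·MP_L = w with MP_L = 6·L^(-1/3), the labor demand is L(w) = (84/w)^(3).
At w = 42: L = 8. At w = 28: L = 27.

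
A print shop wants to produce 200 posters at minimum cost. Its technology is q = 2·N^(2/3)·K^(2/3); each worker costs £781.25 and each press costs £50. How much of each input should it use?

N* = 8, K* = 125

Cost minimization requires the marginal rate of technical substitution to equal the input-price ratio: MP_N/MP_K = w/r.
Here MP_N/MP_K = (2/3)·(K/N)/(2/3) = (K/N). Setting this equal to 781.25/50 = 15.625 gives K = 15.625N.
Substituting into q = 200: 2·N^(2/3)·(15.625N)^(2/3) = 200.
Solving, N = 8 and K = 125.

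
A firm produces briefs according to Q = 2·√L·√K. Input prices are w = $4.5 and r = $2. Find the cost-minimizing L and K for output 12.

Cost minimization requires the marginal rate of technical substitution to equal the input-price ratio: MP_L/MP_K = w/r.
Here MP_L/MP_K = (1/2)·(K/L)/(1/2) = (K/L). Setting this equal to 4.5/2 = 2.25 gives K = 2.25L.
Substituting into Q = 12: 2·L^(1/2)·(2.25L)^(1/2) = 12.
Solving, L = 4 and K = 9.

L* = 4, K* = 9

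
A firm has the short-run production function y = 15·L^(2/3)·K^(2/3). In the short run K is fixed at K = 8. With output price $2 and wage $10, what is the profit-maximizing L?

L* = 512

With K = 8, MP_L = (2/3)·15·L^(-1/3)·8^(2/3) = 40·L^(-1/3).
Profit maximization for a price taker requires P·MP_L = w: 2·40·L^(-1/3) = 10.
So L^(-1/3) = 0.125, which gives L = 512.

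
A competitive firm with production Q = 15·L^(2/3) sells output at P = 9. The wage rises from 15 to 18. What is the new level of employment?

From P·MP_L = w with MP_L = 10·L^(-1/3), the labor demand is L(w) = (90/w)^(3).
At w = 15: L = 216. At w = 18: L = 125.

L* = 125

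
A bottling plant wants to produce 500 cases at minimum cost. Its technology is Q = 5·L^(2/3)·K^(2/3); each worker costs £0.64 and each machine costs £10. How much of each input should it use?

Cost minimization requires the marginal rate of technical substitution to equal the input-price ratio: MP_L/MP_K = w/r.
Here MP_L/MP_K = (2/3)·(K/L)/(2/3) = (K/L). Setting this equal to 0.64/10 = 0.064 gives K = 0.064L.
Substituting into Q = 500: 5·L^(2/3)·(0.064L)^(2/3) = 500.
Solving, L = 125 and K = 8.

L* = 125, K* = 8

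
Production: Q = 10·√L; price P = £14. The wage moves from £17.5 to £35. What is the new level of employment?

L* = 4

From P·MP_L = w with MP_L = 5·L^(-1/2), the labor demand is L(w) = (70/w)^(2).
At w = 17.5: L = 16. At w = 35: L = 4.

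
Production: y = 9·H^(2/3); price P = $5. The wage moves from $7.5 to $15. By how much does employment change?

ΔH = -56

From P·MP_H = w with MP_H = 6·H^(-1/3), the labor demand is H(w) = (30/w)^(3).
At w = 7.5: H = 64. At w = 15: H = 8.
ΔH = 8 − 64 = -56.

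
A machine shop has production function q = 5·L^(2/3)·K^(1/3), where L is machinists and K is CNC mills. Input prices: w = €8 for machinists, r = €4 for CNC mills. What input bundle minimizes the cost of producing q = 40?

L* = 8, K* = 8

Cost minimization requires the marginal rate of technical substitution to equal the input-price ratio: MP_L/MP_K = w/r.
Here MP_L/MP_K = (2/3)·(K/L)/(1/3) = 2·(K/L). Setting this equal to 8/4 = 2 gives K = L.
Substituting into q = 40: 5·L^(2/3)·(L)^(1/3) = 40.
Solving, L = 8 and K = 8.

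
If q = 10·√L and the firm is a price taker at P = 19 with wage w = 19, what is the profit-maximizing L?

MP_L = (1/2)·10·L^(-1/2) = 5·L^(-1/2).
Profit maximization for a price taker requires P·MP_L = w: 19·5·L^(-1/2) = 19.
So L^(-1/2) = 0.2, which gives L = 25.

L* = 25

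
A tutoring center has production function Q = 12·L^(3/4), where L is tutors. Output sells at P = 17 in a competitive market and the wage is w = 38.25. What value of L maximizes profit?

L* = 256

MP_L = (3/4)·12·L^(-1/4) = 9·L^(-1/4).
Profit maximization for a price taker requires P·MP_L = w: 17·9·L^(-1/4) = 38.25.
So L^(-1/4) = 0.25, which gives L = 256.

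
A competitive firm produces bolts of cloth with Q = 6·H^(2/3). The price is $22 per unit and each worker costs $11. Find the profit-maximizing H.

H* = 512

MP_H = (2/3)·6·H^(-1/3) = 4·H^(-1/3).
Profit maximization for a price taker requires P·MP_H = w: 22·4·H^(-1/3) = 11.
So H^(-1/3) = 0.125, which gives H = 512.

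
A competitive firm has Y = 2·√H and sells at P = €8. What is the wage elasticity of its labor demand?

MP_H = (1/2)·2·H^(-1/2), so P·MP_H = w gives 8·H^(-1/2) = w.
Solving, H(w) = (8/w)^(2). This is a constant-elasticity form: H ∝ w^(−2), so ε = −2.

ε = -2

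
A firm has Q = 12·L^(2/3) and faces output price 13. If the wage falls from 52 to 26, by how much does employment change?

ΔL = 56

From P·MP_L = w with MP_L = 8·L^(-1/3), the labor demand is L(w) = (104/w)^(3).
At w = 52: L = 8. At w = 26: L = 64.
ΔL = 64 − 8 = 56.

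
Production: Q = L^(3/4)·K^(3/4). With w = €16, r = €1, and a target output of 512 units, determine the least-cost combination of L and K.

L* = 16, K* = 256

Cost minimization requires the marginal rate of technical substitution to equal the input-price ratio: MP_L/MP_K = w/r.
Here MP_L/MP_K = (3/4)·(K/L)/(3/4) = (K/L). Setting this equal to 16/1 = 16 gives K = 16L.
Substituting into Q = 512: L^(3/4)·(16L)^(3/4) = 512.
Solving, L = 16 and K = 256.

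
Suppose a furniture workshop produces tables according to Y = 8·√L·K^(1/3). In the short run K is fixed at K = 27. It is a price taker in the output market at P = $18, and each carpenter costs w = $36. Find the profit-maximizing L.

L* = 36

With K = 27, MP_L = (1/2)·8·L^(-1/2)·27^(1/3) = 12·L^(-1/2).
Profit maximization for a price taker requires P·MP_L = w: 18·12·L^(-1/2) = 36.
So L^(-1/2) = 1/6, which gives L = 36.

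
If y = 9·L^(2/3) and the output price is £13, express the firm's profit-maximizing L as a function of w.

MP_L = (2/3)·9·L^(-1/3) = 6·L^(-1/3).
Setting P·MP_L = w: 78·L^(-1/3) = w.
Solving for L: L^(-1/3) = w/78, so L = (78/w)^(3).

L(w) = 474552/w³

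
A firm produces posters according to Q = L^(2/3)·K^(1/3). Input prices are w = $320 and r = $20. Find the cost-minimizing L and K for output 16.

Cost minimization requires the marginal rate of technical substitution to equal the input-price ratio: MP_L/MP_K = w/r.
Here MP_L/MP_K = (2/3)·(K/L)/(1/3) = 2·(K/L). Setting this equal to 320/20 = 16 gives K = 8L.
Substituting into Q = 16: L^(2/3)·(8L)^(1/3) = 16.
Solving, L = 8 and K = 64.

L* = 8, K* = 64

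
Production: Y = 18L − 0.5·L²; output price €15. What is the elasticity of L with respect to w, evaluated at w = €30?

From P·MP_L = w with MP_L = 18 − L, labor demand is L(w) = 18 − w/15.
dL/dw = −1/(15) = -1/15.
At w = 30, L = 16, so ε = (dL/dw)·(w/L) = (-1/15)·(30/16) = -0.125.

ε = -0.125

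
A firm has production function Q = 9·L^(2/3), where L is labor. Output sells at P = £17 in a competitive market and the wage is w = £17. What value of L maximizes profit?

MP_L = (2/3)·9·L^(-1/3) = 6·L^(-1/3).
Profit maximization for a price taker requires P·MP_L = w: 17·6·L^(-1/3) = 17.
So L^(-1/3) = 1/6, which gives L = 216.

L* = 216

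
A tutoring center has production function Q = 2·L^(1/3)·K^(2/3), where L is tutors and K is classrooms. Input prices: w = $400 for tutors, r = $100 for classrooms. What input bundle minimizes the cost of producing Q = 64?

Cost minimization requires the marginal rate of technical substitution to equal the input-price ratio: MP_L/MP_K = w/r.
Here MP_L/MP_K = (1/3)·(K/L)/(2/3) = 0.5·(K/L). Setting this equal to 400/100 = 4 gives K = 8L.
Substituting into Q = 64: 2·L^(1/3)·(8L)^(2/3) = 64.
Solving, L = 8 and K = 64.

L* = 8, K* = 64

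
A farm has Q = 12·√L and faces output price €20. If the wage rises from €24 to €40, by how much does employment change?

ΔL = -16

From P·MP_L = w with MP_L = 6·L^(-1/2), the labor demand is L(w) = (120/w)^(2).
At w = 24: L = 25. At w = 40: L = 9.
ΔL = 9 − 25 = -16.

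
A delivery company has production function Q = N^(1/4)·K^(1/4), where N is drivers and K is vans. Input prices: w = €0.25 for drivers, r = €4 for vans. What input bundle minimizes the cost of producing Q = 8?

Cost minimization requires the marginal rate of technical substitution to equal the input-price ratio: MP_N/MP_K = w/r.
Here MP_N/MP_K = (1/4)·(K/N)/(1/4) = (K/N). Setting this equal to 0.25/4 = 0.0625 gives K = 0.0625N.
Substituting into Q = 8: N^(1/4)·(0.0625N)^(1/4) = 8.
Solving, N = 256 and K = 16.

N* = 256, K* = 16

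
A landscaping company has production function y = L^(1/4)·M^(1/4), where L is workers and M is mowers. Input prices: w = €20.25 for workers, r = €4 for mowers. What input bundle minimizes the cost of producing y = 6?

L* = 16, M* = 81

Cost minimization requires the marginal rate of technical substitution to equal the input-price ratio: MP_L/MP_M = w/r.
Here MP_L/MP_M = (1/4)·(M/L)/(1/4) = (M/L). Setting this equal to 20.25/4 = 5.0625 gives M = 5.0625L.
Substituting into y = 6: L^(1/4)·(5.0625L)^(1/4) = 6.
Solving, L = 16 and M = 81.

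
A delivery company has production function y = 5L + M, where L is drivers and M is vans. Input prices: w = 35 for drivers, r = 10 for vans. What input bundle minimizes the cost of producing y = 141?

L* = 28.2, M* = 0

The inputs are perfect substitutes, so the firm uses whichever has the lower cost per unit of output.
Cost per unit of output via L is 7; via M it is 10. L is cheaper.
Producing y = 141 with L alone: L = 28.2, M = 0.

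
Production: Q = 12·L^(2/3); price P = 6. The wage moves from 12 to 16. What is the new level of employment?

From P·MP_L = w with MP_L = 8·L^(-1/3), the labor demand is L(w) = (48/w)^(3).
At w = 12: L = 64. At w = 16: L = 27.

L* = 27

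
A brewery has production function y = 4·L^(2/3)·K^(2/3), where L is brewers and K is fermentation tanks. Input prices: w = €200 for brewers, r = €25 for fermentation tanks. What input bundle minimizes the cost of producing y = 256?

L* = 8, K* = 64

Cost minimization requires the marginal rate of technical substitution to equal the input-price ratio: MP_L/MP_K = w/r.
Here MP_L/MP_K = (2/3)·(K/L)/(2/3) = (K/L). Setting this equal to 200/25 = 8 gives K = 8L.
Substituting into y = 256: 4·L^(2/3)·(8L)^(2/3) = 256.
Solving, L = 8 and K = 64.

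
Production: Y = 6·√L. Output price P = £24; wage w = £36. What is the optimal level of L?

L* = 4

MP_L = (1/2)·6·L^(-1/2) = 3·L^(-1/2).
Profit maximization for a price taker requires P·MP_L = w: 24·3·L^(-1/2) = 36.
So L^(-1/2) = 0.5, which gives L = 4.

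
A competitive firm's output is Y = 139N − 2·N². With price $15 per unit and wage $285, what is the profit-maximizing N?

N* = 30

The marginal product of N is MP_N = 139 − 4N.
A price-taking firm hires until the value of the marginal product equals the wage: P·MP_N = w, so 15·(139 − 4N) = 285.
Then 139 − 4N = 19, giving N = 30.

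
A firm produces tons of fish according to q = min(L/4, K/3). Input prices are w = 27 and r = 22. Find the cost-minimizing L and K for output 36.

With a fixed-proportions technology, the cost-minimizing bundle uses no slack in either input: L/4 = K/3 = q.
So L = 4·36 = 144 and K = 3·36 = 108.

L* = 144, K* = 108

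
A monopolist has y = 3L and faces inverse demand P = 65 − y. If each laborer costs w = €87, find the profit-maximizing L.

Marginal revenue from the inverse demand is MR = 65 − 2y.
The marginal product is MP_L = 3.
A monopolist hires until marginal revenue product equals the wage: MR·MP_L = w.
(65 − 6L)·3 = 87, so L = 6.

L* = 6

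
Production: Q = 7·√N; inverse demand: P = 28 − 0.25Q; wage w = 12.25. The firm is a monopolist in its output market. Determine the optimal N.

N* = 16

Marginal revenue from the inverse demand is MR = 28 − 0.5Q.
The marginal product is MP_N = 3.5·N^(-1/2).
A monopolist hires until marginal revenue product equals the wage: MR·MP_N = w.
At N, Q = 7·√N. Substituting and solving: (28 − 3.5·√N)·3.5·N^(-1/2) = 12.25 gives N = 16.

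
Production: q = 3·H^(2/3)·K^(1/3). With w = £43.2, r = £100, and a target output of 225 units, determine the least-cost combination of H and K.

Cost minimization requires the marginal rate of technical substitution to equal the input-price ratio: MP_H/MP_K = w/r.
Here MP_H/MP_K = (2/3)·(K/H)/(1/3) = 2·(K/H). Setting this equal to 43.2/100 = 0.432 gives K = 0.216H.
Substituting into q = 225: 3·H^(2/3)·(0.216H)^(1/3) = 225.
Solving, H = 125 and K = 27.

H* = 125, K* = 27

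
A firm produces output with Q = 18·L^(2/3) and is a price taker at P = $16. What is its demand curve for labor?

MP_L = (2/3)·18·L^(-1/3) = 12·L^(-1/3).
Setting P·MP_L = w: 192·L^(-1/3) = w.
Solving for L: L^(-1/3) = w/192, so L = (192/w)^(3).

L(w) = 7077888/w³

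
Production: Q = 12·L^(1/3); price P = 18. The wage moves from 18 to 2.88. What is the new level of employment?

From P·MP_L = w with MP_L = 4·L^(-2/3), the labor demand is L(w) = (72/w)^(3/2).
At w = 18: L = 8. At w = 2.88: L = 125.

L* = 125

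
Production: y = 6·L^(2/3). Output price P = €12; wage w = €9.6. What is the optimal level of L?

L* = 125

MP_L = (2/3)·6·L^(-1/3) = 4·L^(-1/3).
Profit maximization for a price taker requires P·MP_L = w: 12·4·L^(-1/3) = 9.6.
So L^(-1/3) = 0.2, which gives L = 125.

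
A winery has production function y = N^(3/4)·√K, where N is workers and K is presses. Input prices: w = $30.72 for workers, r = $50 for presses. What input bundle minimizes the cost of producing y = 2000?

N* = 625, K* = 256

Cost minimization requires the marginal rate of technical substitution to equal the input-price ratio: MP_N/MP_K = w/r.
Here MP_N/MP_K = (3/4)·(K/N)/(1/2) = 1.5·(K/N). Setting this equal to 30.72/50 = 0.6144 gives K = 0.4096N.
Substituting into y = 2000: N^(3/4)·(0.4096N)^(1/2) = 2000.
Solving, N = 625 and K = 256.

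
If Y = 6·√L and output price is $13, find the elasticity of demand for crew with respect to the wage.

MP_L = (1/2)·6·L^(-1/2), so P·MP_L = w gives 39·L^(-1/2) = w.
Solving, L(w) = (39/w)^(2). This is a constant-elasticity form: L ∝ w^(−2), so ε = −2.

ε = -2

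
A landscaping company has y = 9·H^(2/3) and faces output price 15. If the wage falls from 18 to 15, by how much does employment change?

ΔH = 91

From P·MP_H = w with MP_H = 6·H^(-1/3), the labor demand is H(w) = (90/w)^(3).
At w = 18: H = 125. At w = 15: H = 216.
ΔH = 216 − 125 = 91.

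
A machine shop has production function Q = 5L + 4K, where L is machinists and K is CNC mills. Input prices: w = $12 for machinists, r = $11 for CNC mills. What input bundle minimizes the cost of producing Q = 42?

L* = 8.4, K* = 0

The inputs are perfect substitutes, so the firm uses whichever has the lower cost per unit of output.
Cost per unit of output via L is w/5 = 2.4; via K it is r/4 = 2.75. L is cheaper.
Producing Q = 42 with L alone: L = 8.4, K = 0.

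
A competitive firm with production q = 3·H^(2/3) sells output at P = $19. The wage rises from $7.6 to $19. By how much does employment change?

ΔH = -117

From P·MP_H = w with MP_H = 2·H^(-1/3), the labor demand is H(w) = (38/w)^(3).
At w = 7.6: H = 125. At w = 19: H = 8.
ΔH = 8 − 125 = -117.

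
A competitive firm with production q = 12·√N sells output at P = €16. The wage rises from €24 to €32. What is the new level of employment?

N* = 9

From P·MP_N = w with MP_N = 6·N^(-1/2), the labor demand is N(w) = (96/w)^(2).
At w = 24: N = 16. At w = 32: N = 9.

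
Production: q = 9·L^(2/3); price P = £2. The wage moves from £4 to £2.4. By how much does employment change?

ΔL = 98

From P·MP_L = w with MP_L = 6·L^(-1/3), the labor demand is L(w) = (12/w)^(3).
At w = 4: L = 27. At w = 2.4: L = 125.
ΔL = 125 − 27 = 98.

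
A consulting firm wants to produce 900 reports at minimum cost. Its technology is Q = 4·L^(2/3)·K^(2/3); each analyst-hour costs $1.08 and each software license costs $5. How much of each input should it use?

Cost minimization requires the marginal rate of technical substitution to equal the input-price ratio: MP_L/MP_K = w/r.
Here MP_L/MP_K = (2/3)·(K/L)/(2/3) = (K/L). Setting this equal to 1.08/5 = 0.216 gives K = 0.216L.
Substituting into Q = 900: 4·L^(2/3)·(0.216L)^(2/3) = 900.
Solving, L = 125 and K = 27.

L* = 125, K* = 27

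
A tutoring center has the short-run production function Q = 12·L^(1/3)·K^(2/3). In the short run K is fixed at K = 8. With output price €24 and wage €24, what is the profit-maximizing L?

L* = 64

With K = 8, MP_L = (1/3)·12·L^(-2/3)·8^(2/3) = 16·L^(-2/3).
Profit maximization for a price taker requires P·MP_L = w: 24·16·L^(-2/3) = 24.
So L^(-2/3) = 0.0625, which gives L = 64.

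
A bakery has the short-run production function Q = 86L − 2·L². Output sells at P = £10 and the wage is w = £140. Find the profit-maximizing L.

The marginal product of L is MP_L = 86 − 4L.
A price-taking firm hires until the value of the marginal product equals the wage: P·MP_L = w, so 10·(86 − 4L) = 140.
Then 86 − 4L = 14, giving L = 18.

L* = 18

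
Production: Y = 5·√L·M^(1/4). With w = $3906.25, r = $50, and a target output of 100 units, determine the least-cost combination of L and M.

L* = 16, M* = 625

Cost minimization requires the marginal rate of technical substitution to equal the input-price ratio: MP_L/MP_M = w/r.
Here MP_L/MP_M = (1/2)·(M/L)/(1/4) = 2·(M/L). Setting this equal to 3906.25/50 = 78.125 gives M = 39.0625L.
Substituting into Y = 100: 5·L^(1/2)·(39.0625L)^(1/4) = 100.
Solving, L = 16 and M = 625.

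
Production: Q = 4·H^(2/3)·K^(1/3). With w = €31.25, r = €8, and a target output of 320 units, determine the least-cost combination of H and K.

H* = 64, K* = 125

Cost minimization requires the marginal rate of technical substitution to equal the input-price ratio: MP_H/MP_K = w/r.
Here MP_H/MP_K = (2/3)·(K/H)/(1/3) = 2·(K/H). Setting this equal to 31.25/8 = 3.90625 gives K = 1.953125H.
Substituting into Q = 320: 4·H^(2/3)·(1.953125H)^(1/3) = 320.
Solving, H = 64 and K = 125.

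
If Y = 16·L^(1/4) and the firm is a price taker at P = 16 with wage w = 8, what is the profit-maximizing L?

MP_L = (1/4)·16·L^(-3/4) = 4·L^(-3/4).
Profit maximization for a price taker requires P·MP_L = w: 16·4·L^(-3/4) = 8.
So L^(-3/4) = 0.125, which gives L = 16.

L* = 16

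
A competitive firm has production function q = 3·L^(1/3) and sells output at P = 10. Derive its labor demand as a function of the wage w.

L(w) = (10/w)^(3/2)

MP_L = (1/3)·3·L^(-2/3) = L^(-2/3).
Setting P·MP_L = w: 10·L^(-2/3) = w.
Solving for L: L^(-2/3) = w/10, so L = (10/w)^(3/2).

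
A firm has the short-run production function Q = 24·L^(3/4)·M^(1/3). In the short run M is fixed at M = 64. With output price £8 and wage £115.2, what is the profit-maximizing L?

L* = 625

With M = 64, MP_L = (3/4)·24·L^(-1/4)·64^(1/3) = 72·L^(-1/4).
Profit maximization for a price taker requires P·MP_L = w: 8·72·L^(-1/4) = 115.2.
So L^(-1/4) = 0.2, which gives L = 625.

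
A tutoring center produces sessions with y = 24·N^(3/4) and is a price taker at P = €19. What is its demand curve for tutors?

MP_N = (3/4)·24·N^(-1/4) = 18·N^(-1/4).
Setting P·MP_N = w: 342·N^(-1/4) = w.
Solving for N: N^(-1/4) = w/342, so N = (342/w)^(4).

N(w) = (342/w)^(4)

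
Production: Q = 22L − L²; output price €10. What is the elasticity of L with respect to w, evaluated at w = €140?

ε = -1.75

From P·MP_L = w with MP_L = 22 − 2L, labor demand is L(w) = (22 − w/10)/2.
dL/dw = −1/(20) = -0.05.
At w = 140, L = 4, so ε = (dL/dw)·(w/L) = (-0.05)·(140/4) = -1.75.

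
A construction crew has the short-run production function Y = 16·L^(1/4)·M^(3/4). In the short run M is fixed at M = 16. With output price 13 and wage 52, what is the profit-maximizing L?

L* = 16

With M = 16, MP_L = (1/4)·16·L^(-3/4)·16^(3/4) = 32·L^(-3/4).
Profit maximization for a price taker requires P·MP_L = w: 13·32·L^(-3/4) = 52.
So L^(-3/4) = 0.125, which gives L = 16.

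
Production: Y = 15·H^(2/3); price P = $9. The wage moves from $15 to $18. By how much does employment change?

ΔH = -91

From P·MP_H = w with MP_H = 10·H^(-1/3), the labor demand is H(w) = (90/w)^(3).
At w = 15: H = 216. At w = 18: H = 125.
ΔH = 125 − 216 = -91.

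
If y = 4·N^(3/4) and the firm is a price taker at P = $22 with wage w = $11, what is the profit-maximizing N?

N* = 1296

MP_N = (3/4)·4·N^(-1/4) = 3·N^(-1/4).
Profit maximization for a price taker requires P·MP_N = w: 22·3·N^(-1/4) = 11.
So N^(-1/4) = 1/6, which gives N = 1296.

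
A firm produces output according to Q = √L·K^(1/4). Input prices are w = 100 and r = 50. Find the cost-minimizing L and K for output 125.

L* = 625, K* = 625

Cost minimization requires the marginal rate of technical substitution to equal the input-price ratio: MP_L/MP_K = w/r.
Here MP_L/MP_K = (1/2)·(K/L)/(1/4) = 2·(K/L). Setting this equal to 100/50 = 2 gives K = L.
Substituting into Q = 125: L^(1/2)·(L)^(1/4) = 125.
Solving, L = 625 and K = 625.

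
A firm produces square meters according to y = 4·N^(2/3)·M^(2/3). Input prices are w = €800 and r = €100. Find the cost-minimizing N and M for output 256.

Cost minimization requires the marginal rate of technical substitution to equal the input-price ratio: MP_N/MP_M = w/r.
Here MP_N/MP_M = (2/3)·(M/N)/(2/3) = (M/N). Setting this equal to 800/100 = 8 gives M = 8N.
Substituting into y = 256: 4·N^(2/3)·(8N)^(2/3) = 256.
Solving, N = 8 and M = 64.

N* = 8, M* = 64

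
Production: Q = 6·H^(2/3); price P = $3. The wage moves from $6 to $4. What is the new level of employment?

H* = 27

From P·MP_H = w with MP_H = 4·H^(-1/3), the labor demand is H(w) = (12/w)^(3).
At w = 6: H = 8. At w = 4: H = 27.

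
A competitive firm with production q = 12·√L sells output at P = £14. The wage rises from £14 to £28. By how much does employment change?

From P·MP_L = w with MP_L = 6·L^(-1/2), the labor demand is L(w) = (84/w)^(2).
At w = 14: L = 36. At w = 28: L = 9.
ΔL = 9 − 36 = -27.

ΔL = -27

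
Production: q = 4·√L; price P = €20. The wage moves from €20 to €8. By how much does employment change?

From P·MP_L = w with MP_L = 2·L^(-1/2), the labor demand is L(w) = (40/w)^(2).
At w = 20: L = 4. At w = 8: L = 25.
ΔL = 25 − 4 = 21.

ΔL = 21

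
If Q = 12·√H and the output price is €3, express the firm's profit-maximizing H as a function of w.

H(w) = 324/w²

MP_H = (1/2)·12·H^(-1/2) = 6·H^(-1/2).
Setting P·MP_H = w: 18·H^(-1/2) = w.
Solving for H: H^(-1/2) = w/18, so H = (18/w)^(2).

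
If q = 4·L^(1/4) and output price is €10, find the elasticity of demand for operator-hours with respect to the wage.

ε = -4/3

MP_L = (1/4)·4·L^(-3/4), so P·MP_L = w gives 10·L^(-3/4) = w.
Solving, L(w) = (10/w)^(4/3). This is a constant-elasticity form: L ∝ w^(−4/3), so ε = −4/3.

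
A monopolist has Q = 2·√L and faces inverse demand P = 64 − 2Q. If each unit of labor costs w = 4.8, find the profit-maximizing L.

L* = 25

Marginal revenue from the inverse demand is MR = 64 − 4Q.
The marginal product is MP_L = L^(-1/2).
A monopolist hires until marginal revenue product equals the wage: MR·MP_L = w.
At L, Q = 2·√L. Substituting and solving: (64 − 8·√L)·L^(-1/2) = 4.8 gives L = 25.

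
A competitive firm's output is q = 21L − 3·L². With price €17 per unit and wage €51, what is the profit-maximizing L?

L* = 3

The marginal product of L is MP_L = 21 − 6L.
A price-taking firm hires until the value of the marginal product equals the wage: P·MP_L = w, so 17·(21 − 6L) = 51.
Then 21 − 6L = 3, giving L = 3.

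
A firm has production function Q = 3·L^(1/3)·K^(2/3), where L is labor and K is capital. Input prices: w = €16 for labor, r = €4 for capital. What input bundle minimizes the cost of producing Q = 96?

L* = 8, K* = 64

Cost minimization requires the marginal rate of technical substitution to equal the input-price ratio: MP_L/MP_K = w/r.
Here MP_L/MP_K = (1/3)·(K/L)/(2/3) = 0.5·(K/L). Setting this equal to 16/4 = 4 gives K = 8L.
Substituting into Q = 96: 3·L^(1/3)·(8L)^(2/3) = 96.
Solving, L = 8 and K = 64.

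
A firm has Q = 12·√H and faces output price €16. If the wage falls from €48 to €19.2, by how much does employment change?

ΔH = 21

From P·MP_H = w with MP_H = 6·H^(-1/2), the labor demand is H(w) = (96/w)^(2).
At w = 48: H = 4. At w = 19.2: H = 25.
ΔH = 25 − 4 = 21.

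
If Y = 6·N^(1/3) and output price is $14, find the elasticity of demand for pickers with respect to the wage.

MP_N = (1/3)·6·N^(-2/3), so P·MP_N = w gives 28·N^(-2/3) = w.
Solving, N(w) = (28/w)^(3/2). This is a constant-elasticity form: N ∝ w^(−3/2), so ε = −3/2.

ε = -1.5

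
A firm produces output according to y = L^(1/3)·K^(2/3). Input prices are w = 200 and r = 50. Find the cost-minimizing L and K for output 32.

Cost minimization requires the marginal rate of technical substitution to equal the input-price ratio: MP_L/MP_K = w/r.
Here MP_L/MP_K = (1/3)·(K/L)/(2/3) = 0.5·(K/L). Setting this equal to 200/50 = 4 gives K = 8L.
Substituting into y = 32: L^(1/3)·(8L)^(2/3) = 32.
Solving, L = 8 and K = 64.

L* = 8, K* = 64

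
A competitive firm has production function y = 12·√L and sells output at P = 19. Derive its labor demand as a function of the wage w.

MP_L = (1/2)·12·L^(-1/2) = 6·L^(-1/2).
Setting P·MP_L = w: 114·L^(-1/2) = w.
Solving for L: L^(-1/2) = w/114, so L = (114/w)^(2).

L(w) = 12996/w²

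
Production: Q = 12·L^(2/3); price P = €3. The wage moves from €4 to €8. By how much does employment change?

ΔL = -189

From P·MP_L = w with MP_L = 8·L^(-1/3), the labor demand is L(w) = (24/w)^(3).
At w = 4: L = 216. At w = 8: L = 27.
ΔL = 27 − 216 = -189.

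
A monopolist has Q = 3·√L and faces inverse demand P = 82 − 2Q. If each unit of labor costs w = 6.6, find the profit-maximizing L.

L* = 25

Marginal revenue from the inverse demand is MR = 82 − 4Q.
The marginal product is MP_L = 1.5·L^(-1/2).
A monopolist hires until marginal revenue product equals the wage: MR·MP_L = w.
At L, Q = 3·√L. Substituting and solving: (82 − 12·√L)·1.5·L^(-1/2) = 6.6 gives L = 25.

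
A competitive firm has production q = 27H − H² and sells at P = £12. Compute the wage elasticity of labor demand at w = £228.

From P·MP_H = w with MP_H = 27 − 2H, labor demand is H(w) = (27 − w/12)/2.
dH/dw = −1/(24) = -1/24.
At w = 228, H = 4, so ε = (dH/dw)·(w/H) = (-1/24)·(228/4) = -2.375.

ε = -2.375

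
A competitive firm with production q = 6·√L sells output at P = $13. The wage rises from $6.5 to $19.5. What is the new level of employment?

L* = 4

From P·MP_L = w with MP_L = 3·L^(-1/2), the labor demand is L(w) = (39/w)^(2).
At w = 6.5: L = 36. At w = 19.5: L = 4.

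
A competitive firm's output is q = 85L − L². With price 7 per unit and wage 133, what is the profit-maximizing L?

L* = 33

The marginal product of L is MP_L = 85 − 2L.
A price-taking firm hires until the value of the marginal product equals the wage: P·MP_L = w, so 7·(85 − 2L) = 133.
Then 85 − 2L = 19, giving L = 33.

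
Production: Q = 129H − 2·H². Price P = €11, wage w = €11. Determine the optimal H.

H* = 32

The marginal product of H is MP_H = 129 − 4H.
A price-taking firm hires until the value of the marginal product equals the wage: P·MP_H = w, so 11·(129 − 4H) = 11.
Then 129 − 4H = 1, giving H = 32.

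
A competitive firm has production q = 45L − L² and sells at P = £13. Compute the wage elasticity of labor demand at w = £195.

ε = -0.5

From P·MP_L = w with MP_L = 45 − 2L, labor demand is L(w) = (45 − w/13)/2.
dL/dw = −1/(26) = -1/26.
At w = 195, L = 15, so ε = (dL/dw)·(w/L) = (-1/26)·(195/15) = -0.5.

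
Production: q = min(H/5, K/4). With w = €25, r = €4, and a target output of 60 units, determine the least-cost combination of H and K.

With a fixed-proportions technology, the cost-minimizing bundle uses no slack in either input: H/5 = K/4 = q.
So H = 5·60 = 300 and K = 4·60 = 240.

H* = 300, K* = 240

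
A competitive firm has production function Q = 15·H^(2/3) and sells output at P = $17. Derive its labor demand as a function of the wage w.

MP_H = (2/3)·15·H^(-1/3) = 10·H^(-1/3).
Setting P·MP_H = w: 170·H^(-1/3) = w.
Solving for H: H^(-1/3) = w/170, so H = (170/w)^(3).

H(w) = 4913000/w³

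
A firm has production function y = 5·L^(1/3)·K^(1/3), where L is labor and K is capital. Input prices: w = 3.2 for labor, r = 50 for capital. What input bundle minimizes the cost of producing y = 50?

L* = 125, K* = 8

Cost minimization requires the marginal rate of technical substitution to equal the input-price ratio: MP_L/MP_K = w/r.
Here MP_L/MP_K = (1/3)·(K/L)/(1/3) = (K/L). Setting this equal to 3.2/50 = 0.064 gives K = 0.064L.
Substituting into y = 50: 5·L^(1/3)·(0.064L)^(1/3) = 50.
Solving, L = 125 and K = 8.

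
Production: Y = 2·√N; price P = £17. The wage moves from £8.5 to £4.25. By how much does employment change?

From P·MP_N = w with MP_N = N^(-1/2), the labor demand is N(w) = (17/w)^(2).
At w = 8.5: N = 4. At w = 4.25: N = 16.
ΔN = 16 − 4 = 12.

ΔN = 12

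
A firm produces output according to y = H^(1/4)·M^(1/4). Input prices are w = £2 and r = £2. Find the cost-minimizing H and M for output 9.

H* = 81, M* = 81

Cost minimization requires the marginal rate of technical substitution to equal the input-price ratio: MP_H/MP_M = w/r.
Here MP_H/MP_M = (1/4)·(M/H)/(1/4) = (M/H). Setting this equal to 2/2 = 1 gives M = H.
Substituting into y = 9: H^(1/4)·(H)^(1/4) = 9.
Solving, H = 81 and M = 81.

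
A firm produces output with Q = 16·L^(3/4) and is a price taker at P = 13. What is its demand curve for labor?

MP_L = (3/4)·16·L^(-1/4) = 12·L^(-1/4).
Setting P·MP_L = w: 156·L^(-1/4) = w.
Solving for L: L^(-1/4) = w/156, so L = (156/w)^(4).

L(w) = (156/w)^(4)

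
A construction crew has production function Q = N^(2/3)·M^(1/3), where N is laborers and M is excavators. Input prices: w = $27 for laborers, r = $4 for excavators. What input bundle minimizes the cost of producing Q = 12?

Cost minimization requires the marginal rate of technical substitution to equal the input-price ratio: MP_N/MP_M = w/r.
Here MP_N/MP_M = (2/3)·(M/N)/(1/3) = 2·(M/N). Setting this equal to 27/4 = 6.75 gives M = 3.375N.
Substituting into Q = 12: N^(2/3)·(3.375N)^(1/3) = 12.
Solving, N = 8 and M = 27.

N* = 8, M* = 27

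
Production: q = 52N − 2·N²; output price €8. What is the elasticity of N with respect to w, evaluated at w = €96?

ε = -0.3

From P·MP_N = w with MP_N = 52 − 4N, labor demand is N(w) = (52 − w/8)/4.
dN/dw = −1/(32) = -0.03125.
At w = 96, N = 10, so ε = (dN/dw)·(w/N) = (-0.03125)·(96/10) = -0.3.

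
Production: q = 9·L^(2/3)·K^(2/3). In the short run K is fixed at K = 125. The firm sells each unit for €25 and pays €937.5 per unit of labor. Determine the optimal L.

L* = 64

With K = 125, MP_L = (2/3)·9·L^(-1/3)·125^(2/3) = 150·L^(-1/3).
Profit maximization for a price taker requires P·MP_L = w: 25·150·L^(-1/3) = 937.5.
So L^(-1/3) = 0.25, which gives L = 64.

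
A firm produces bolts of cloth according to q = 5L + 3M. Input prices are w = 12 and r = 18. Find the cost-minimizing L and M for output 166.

L* = 33.2, M* = 0

The inputs are perfect substitutes, so the firm uses whichever has the lower cost per unit of output.
Cost per unit of output via L is w/5 = 2.4; via M it is r/3 = 6. L is cheaper.
Producing q = 166 with L alone: L = 33.2, M = 0.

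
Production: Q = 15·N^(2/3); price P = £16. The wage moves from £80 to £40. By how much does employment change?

ΔN = 56

From P·MP_N = w with MP_N = 10·N^(-1/3), the labor demand is N(w) = (160/w)^(3).
At w = 80: N = 8. At w = 40: N = 64.
ΔN = 64 − 8 = 56.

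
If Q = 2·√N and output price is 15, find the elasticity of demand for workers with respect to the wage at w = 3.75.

MP_N = (1/2)·2·N^(-1/2), so P·MP_N = w gives 15·N^(-1/2) = w.
Solving, N(w) = (15/w)^(2). This is a constant-elasticity form: N ∝ w^(−2), so ε = −2.

ε = -2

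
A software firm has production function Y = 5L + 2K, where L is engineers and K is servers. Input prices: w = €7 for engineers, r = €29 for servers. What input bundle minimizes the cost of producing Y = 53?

L* = 10.6, K* = 0

The inputs are perfect substitutes, so the firm uses whichever has the lower cost per unit of output.
Cost per unit of output via L is w/5 = 1.4; via K it is r/2 = 14.5. L is cheaper.
Producing Y = 53 with L alone: L = 10.6, K = 0.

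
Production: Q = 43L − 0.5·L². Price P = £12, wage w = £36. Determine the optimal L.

L* = 40

The marginal product of L is MP_L = 43 − L.
A price-taking firm hires until the value of the marginal product equals the wage: P·MP_L = w, so 12·(43 − L) = 36.
Then 43 − L = 3, giving L = 40.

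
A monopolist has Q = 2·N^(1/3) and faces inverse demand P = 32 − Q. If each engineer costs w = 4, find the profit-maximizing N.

N* = 8

Marginal revenue from the inverse demand is MR = 32 − 2Q.
The marginal product is MP_N = (2/3)·N^(-2/3).
A monopolist hires until marginal revenue product equals the wage: MR·MP_N = w.
At N, Q = 2·N^(1/3). Substituting and solving: (32 − 4·N^(1/3))·(2/3)·N^(-2/3) = 4 gives N = 8.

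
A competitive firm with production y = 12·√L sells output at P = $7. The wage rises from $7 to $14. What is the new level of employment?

L* = 9

From P·MP_L = w with MP_L = 6·L^(-1/2), the labor demand is L(w) = (42/w)^(2).
At w = 7: L = 36. At w = 14: L = 9.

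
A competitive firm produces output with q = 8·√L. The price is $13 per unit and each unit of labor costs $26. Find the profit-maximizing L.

MP_L = (1/2)·8·L^(-1/2) = 4·L^(-1/2).
Profit maximization for a price taker requires P·MP_L = w: 13·4·L^(-1/2) = 26.
So L^(-1/2) = 0.5, which gives L = 4.

L* = 4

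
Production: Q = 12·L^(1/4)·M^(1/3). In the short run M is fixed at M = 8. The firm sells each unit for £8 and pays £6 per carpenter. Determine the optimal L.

L* = 16

With M = 8, MP_L = (1/4)·12·L^(-3/4)·8^(1/3) = 6·L^(-3/4).
Profit maximization for a price taker requires P·MP_L = w: 8·6·L^(-3/4) = 6.
So L^(-3/4) = 0.125, which gives L = 16.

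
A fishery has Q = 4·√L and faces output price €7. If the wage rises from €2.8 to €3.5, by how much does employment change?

From P·MP_L = w with MP_L = 2·L^(-1/2), the labor demand is L(w) = (14/w)^(2).
At w = 2.8: L = 25. At w = 3.5: L = 16.
ΔL = 16 − 25 = -9.

ΔL = -9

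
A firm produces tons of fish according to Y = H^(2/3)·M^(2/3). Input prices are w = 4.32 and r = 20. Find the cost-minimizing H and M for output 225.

Cost minimization requires the marginal rate of technical substitution to equal the input-price ratio: MP_H/MP_M = w/r.
Here MP_H/MP_M = (2/3)·(M/H)/(2/3) = (M/H). Setting this equal to 4.32/20 = 0.216 gives M = 0.216H.
Substituting into Y = 225: H^(2/3)·(0.216H)^(2/3) = 225.
Solving, H = 125 and M = 27.

H* = 125, M* = 27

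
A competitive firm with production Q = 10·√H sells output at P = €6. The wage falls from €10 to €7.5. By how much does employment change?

From P·MP_H = w with MP_H = 5·H^(-1/2), the labor demand is H(w) = (30/w)^(2).
At w = 10: H = 9. At w = 7.5: H = 16.
ΔH = 16 − 9 = 7.

ΔH = 7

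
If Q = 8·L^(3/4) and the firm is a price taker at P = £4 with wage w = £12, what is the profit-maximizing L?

MP_L = (3/4)·8·L^(-1/4) = 6·L^(-1/4).
Profit maximization for a price taker requires P·MP_L = w: 4·6·L^(-1/4) = 12.
So L^(-1/4) = 0.5, which gives L = 16.

L* = 16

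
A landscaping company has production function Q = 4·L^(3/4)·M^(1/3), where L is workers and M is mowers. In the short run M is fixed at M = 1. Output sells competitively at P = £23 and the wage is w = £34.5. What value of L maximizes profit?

L* = 16

With M = 1, MP_L = (3/4)·4·L^(-1/4)·1^(1/3) = 3·L^(-1/4).
Profit maximization for a price taker requires P·MP_L = w: 23·3·L^(-1/4) = 34.5.
So L^(-1/4) = 0.5, which gives L = 16.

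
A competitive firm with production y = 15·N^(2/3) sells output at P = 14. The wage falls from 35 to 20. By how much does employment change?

From P·MP_N = w with MP_N = 10·N^(-1/3), the labor demand is N(w) = (140/w)^(3).
At w = 35: N = 64. At w = 20: N = 343.
ΔN = 343 − 64 = 279.

ΔN = 279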